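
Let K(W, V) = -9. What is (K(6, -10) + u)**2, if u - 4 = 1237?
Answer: 1517824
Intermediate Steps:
u = 1241 (u = 4 + 1237 = 1241)
(K(6, -10) + u)**2 = (-9 + 1241)**2 = 1232**2 = 1517824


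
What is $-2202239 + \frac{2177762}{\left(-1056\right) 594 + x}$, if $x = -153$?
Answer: $- \frac{1381724364425}{627417} \approx -2.2022 \cdot 10^{6}$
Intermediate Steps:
$-2202239 + \frac{2177762}{\left(-1056\right) 594 + x} = -2202239 + \frac{2177762}{\left(-1056\right) 594 - 153} = -2202239 + \frac{2177762}{-627264 - 153} = -2202239 + \frac{2177762}{-627417} = -2202239 + 2177762 \left(- \frac{1}{627417}\right) = -2202239 - \frac{2177762}{627417} = - \frac{1381724364425}{627417}$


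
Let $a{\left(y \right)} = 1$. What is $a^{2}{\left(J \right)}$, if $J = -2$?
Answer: $1$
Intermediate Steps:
$a^{2}{\left(J \right)} = 1^{2} = 1$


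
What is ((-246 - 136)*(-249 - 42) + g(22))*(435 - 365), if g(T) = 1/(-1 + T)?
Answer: 23344030/3 ≈ 7.7813e+6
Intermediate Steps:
((-246 - 136)*(-249 - 42) + g(22))*(435 - 365) = ((-246 - 136)*(-249 - 42) + 1/(-1 + 22))*(435 - 365) = (-382*(-291) + 1/21)*70 = (111162 + 1/21)*70 = (2334403/21)*70 = 23344030/3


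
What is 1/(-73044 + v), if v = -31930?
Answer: -1/104974 ≈ -9.5262e-6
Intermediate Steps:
1/(-73044 + v) = 1/(-73044 - 31930) = 1/(-104974) = -1/104974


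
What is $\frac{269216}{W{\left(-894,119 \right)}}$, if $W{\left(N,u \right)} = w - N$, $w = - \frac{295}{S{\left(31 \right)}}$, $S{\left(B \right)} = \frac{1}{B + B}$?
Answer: $- \frac{67304}{4349} \approx -15.476$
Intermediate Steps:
$S{\left(B \right)} = \frac{1}{2 B}$
$w = -18290$ ($w = - \frac{295}{\frac{1}{2} \cdot \frac{1}{31}} = - 295 \frac{1}{\frac{1}{62}} = \left(-295\right) 62 = -18290$)
$W{\left(N,u \right)} = -18290 - N$
$\frac{269216}{W{\left(-894,119 \right)}} = \frac{269216}{-18290 - -894} = \frac{269216}{-18290 + 894} = \frac{269216}{-17396} = 269216 \left(- \frac{1}{17396}\right) = - \frac{67304}{4349}$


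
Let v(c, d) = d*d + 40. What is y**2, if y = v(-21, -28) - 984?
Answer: 25600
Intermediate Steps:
v(c, d) = 40 + d**2 (v(c, d) = d**2 + 40 = 40 + d**2)
y = -160 (y = (40 + (-28)**2) - 984 = (40 + 784) - 984 = 824 - 984 = -160)
y**2 = (-160)**2 = 25600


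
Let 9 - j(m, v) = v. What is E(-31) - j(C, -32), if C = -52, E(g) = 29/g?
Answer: -1300/31 ≈ -41.935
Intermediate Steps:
j(m, v) = 9 - v
E(-31) - j(C, -32) = 29/(-31) - (9 - 1*(-32)) = 29*(-1/31) - (9 + 32) = -29/31 - 1*41 = -29/31 - 41 = -1300/31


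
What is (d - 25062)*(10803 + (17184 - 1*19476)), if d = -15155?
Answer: -342286887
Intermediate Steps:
(d - 25062)*(10803 + (17184 - 1*19476)) = (-15155 - 25062)*(10803 + (17184 - 1*19476)) = -40217*(10803 + (17184 - 19476)) = -40217*(10803 - 2292) = -40217*8511 = -342286887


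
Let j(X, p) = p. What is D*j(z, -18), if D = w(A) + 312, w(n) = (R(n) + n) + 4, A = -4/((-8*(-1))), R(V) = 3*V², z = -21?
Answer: -11385/2 ≈ -5692.5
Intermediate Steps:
A = -½ (A = -4/8 = -4*⅛ = -½ ≈ -0.50000)
w(n) = 4 + n + 3*n² (w(n) = (3*n² + n) + 4 = (n + 3*n²) + 4 = 4 + n + 3*n²)
D = 1265/4 (D = (4 - ½ + 3*(-½)²) + 312 = (4 - ½ + 3*(¼)) + 312 = (4 - ½ + ¾) + 312 = 17/4 + 312 = 1265/4 ≈ 316.25)
D*j(z, -18) = (1265/4)*(-18) = -11385/2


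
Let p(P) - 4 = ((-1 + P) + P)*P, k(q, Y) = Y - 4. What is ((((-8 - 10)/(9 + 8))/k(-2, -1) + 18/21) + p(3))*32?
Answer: 382112/595 ≈ 642.21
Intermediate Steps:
k(q, Y) = -4 + Y
p(P) = 4 + P*(-1 + 2*P) (p(P) = 4 + ((-1 + P) + P)*P = 4 + (-1 + 2*P)*P = 4 + P*(-1 + 2*P))
((((-8 - 10)/(9 + 8))/k(-2, -1) + 18/21) + p(3))*32 = ((((-8 - 10)/(9 + 8))/(-4 - 1) + 18/21) + (4 - 1*3 + 2*3²))*32 = ((-18/17/(-5) + 18*(1/21)) + (4 - 3 + 2*9))*32 = ((-18*1/17*(-⅕) + 6/7) + (4 - 3 + 18))*32 = ((-18/17*(-⅕) + 6/7) + 19)*32 = ((18/85 + 6/7) + 19)*32 = (636/595 + 19)*32 = (11941/595)*32 = 382112/595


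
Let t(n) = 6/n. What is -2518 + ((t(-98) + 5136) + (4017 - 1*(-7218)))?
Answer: 678794/49 ≈ 13853.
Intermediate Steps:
-2518 + ((t(-98) + 5136) + (4017 - 1*(-7218))) = -2518 + ((6/(-98) + 5136) + (4017 - 1*(-7218))) = -2518 + ((6*(-1/98) + 5136) + (4017 + 7218)) = -2518 + ((-3/49 + 5136) + 11235) = -2518 + (251661/49 + 11235) = -2518 + 802176/49 = 678794/49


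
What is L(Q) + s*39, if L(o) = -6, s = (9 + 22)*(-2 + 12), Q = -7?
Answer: 12084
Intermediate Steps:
s = 310 (s = 31*10 = 310)
L(Q) + s*39 = -6 + 310*39 = -6 + 12090 = 12084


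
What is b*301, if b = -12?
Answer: -3612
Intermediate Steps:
b*301 = -12*301 = -3612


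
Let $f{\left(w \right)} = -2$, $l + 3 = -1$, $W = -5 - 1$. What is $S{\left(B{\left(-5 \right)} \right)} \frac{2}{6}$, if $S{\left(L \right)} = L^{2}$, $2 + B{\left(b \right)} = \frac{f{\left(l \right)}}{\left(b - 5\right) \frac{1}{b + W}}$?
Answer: $\frac{147}{25} \approx 5.88$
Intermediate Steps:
$W = -6$ ($W = -5 - 1 = -6$)
$l = -4$ ($l = -3 - 1 = -4$)
$B{\left(b \right)} = -2 - \frac{2 \left(-6 + b\right)}{-5 + b}$ ($B{\left(b \right)} = -2 - \frac{2}{\left(b - 5\right) \frac{1}{b - 6}} = -2 - \frac{2}{\left(-5 + b\right) \frac{1}{-6 + b}} = -2 - \frac{2}{\frac{1}{-6 + b} \left(-5 + b\right)} = -2 - 2 \frac{-6 + b}{-5 + b} = -2 - \frac{2 \left(-6 + b\right)}{-5 + b}$)
$S{\left(B{\left(-5 \right)} \right)} \frac{2}{6} = \left(\frac{2 \left(11 - -10\right)}{-5 - 5}\right)^{2} \cdot \frac{2}{6} = \left(\frac{2 \left(11 + 10\right)}{-10}\right)^{2} \cdot 2 \cdot \frac{1}{6} = \left(2 \left(- \frac{1}{10}\right) 21\right)^{2} \cdot \frac{1}{3} = \left(- \frac{21}{5}\right)^{2} \cdot \frac{1}{3} = \frac{441}{25} \cdot \frac{1}{3} = \frac{147}{25}$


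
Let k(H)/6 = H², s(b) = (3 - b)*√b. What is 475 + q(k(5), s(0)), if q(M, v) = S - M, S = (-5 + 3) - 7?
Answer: 316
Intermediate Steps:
s(b) = √b*(3 - b)
k(H) = 6*H²
S = -9 (S = -2 - 7 = -9)
q(M, v) = -9 - M
475 + q(k(5), s(0)) = 475 + (-9 - 6*5²) = 475 + (-9 - 6*25) = 475 + (-9 - 1*150) = 475 + (-9 - 150) = 475 - 159 = 316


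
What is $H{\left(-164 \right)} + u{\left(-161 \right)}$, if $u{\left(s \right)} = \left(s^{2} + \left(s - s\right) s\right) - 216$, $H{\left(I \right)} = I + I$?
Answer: $25377$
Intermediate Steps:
$H{\left(I \right)} = 2 I$
$u{\left(s \right)} = -216 + s^{2}$ ($u{\left(s \right)} = \left(s^{2} + 0 s\right) - 216 = \left(s^{2} + 0\right) - 216 = s^{2} - 216 = -216 + s^{2}$)
$H{\left(-164 \right)} + u{\left(-161 \right)} = 2 \left(-164\right) - \left(216 - \left(-161\right)^{2}\right) = -328 + \left(-216 + 25921\right) = -328 + 25705 = 25377$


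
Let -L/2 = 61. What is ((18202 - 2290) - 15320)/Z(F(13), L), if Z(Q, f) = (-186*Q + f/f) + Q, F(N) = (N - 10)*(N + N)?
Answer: -592/14429 ≈ -0.041028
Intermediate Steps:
L = -122 (L = -2*61 = -122)
F(N) = 2*N*(-10 + N) (F(N) = (-10 + N)*(2*N) = 2*N*(-10 + N))
Z(Q, f) = 1 - 185*Q (Z(Q, f) = (-186*Q + 1) + Q = (1 - 186*Q) + Q = 1 - 185*Q)
((18202 - 2290) - 15320)/Z(F(13), L) = ((18202 - 2290) - 15320)/(1 - 370*13*(-10 + 13)) = (15912 - 15320)/(1 - 370*13*3) = 592/(1 - 185*78) = 592/(1 - 14430) = 592/(-14429) = 592*(-1/14429) = -592/14429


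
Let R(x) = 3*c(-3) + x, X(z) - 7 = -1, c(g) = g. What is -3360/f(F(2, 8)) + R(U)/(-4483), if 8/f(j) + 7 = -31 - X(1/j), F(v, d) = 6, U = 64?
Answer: 82845785/4483 ≈ 18480.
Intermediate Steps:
X(z) = 6 (X(z) = 7 - 1 = 6)
f(j) = -2/11 (f(j) = 8/(-7 + (-31 - 1*6)) = 8/(-7 + (-31 - 6)) = 8/(-7 - 37) = 8/(-44) = 8*(-1/44) = -2/11)
R(x) = -9 + x (R(x) = 3*(-3) + x = -9 + x)
-3360/f(F(2, 8)) + R(U)/(-4483) = -3360/(-2/11) + (-9 + 64)/(-4483) = -3360*(-11/2) + 55*(-1/4483) = 18480 - 55/4483 = 82845785/4483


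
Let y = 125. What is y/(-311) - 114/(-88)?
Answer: 12227/13684 ≈ 0.89353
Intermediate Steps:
y/(-311) - 114/(-88) = 125/(-311) - 114/(-88) = 125*(-1/311) - 114*(-1/88) = -125/311 + 57/44 = 12227/13684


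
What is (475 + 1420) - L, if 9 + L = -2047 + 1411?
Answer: 2540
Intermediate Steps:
L = -645 (L = -9 + (-2047 + 1411) = -9 - 636 = -645)
(475 + 1420) - L = (475 + 1420) - 1*(-645) = 1895 + 645 = 2540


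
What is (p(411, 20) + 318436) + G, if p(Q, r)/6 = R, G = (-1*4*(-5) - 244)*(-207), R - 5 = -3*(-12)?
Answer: 365050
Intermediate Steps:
R = 41 (R = 5 - 3*(-12) = 5 + 36 = 41)
G = 46368 (G = (-4*(-5) - 244)*(-207) = (20 - 244)*(-207) = -224*(-207) = 46368)
p(Q, r) = 246 (p(Q, r) = 6*41 = 246)
(p(411, 20) + 318436) + G = (246 + 318436) + 46368 = 318682 + 46368 = 365050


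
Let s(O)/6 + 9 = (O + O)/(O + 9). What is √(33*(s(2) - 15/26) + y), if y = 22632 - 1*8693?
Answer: √8253934/26 ≈ 110.50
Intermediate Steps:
s(O) = -54 + 12*O/(9 + O) (s(O) = -54 + 6*((O + O)/(O + 9)) = -54 + 6*((2*O)/(9 + O)) = -54 + 6*(2*O/(9 + O)) = -54 + 12*O/(9 + O))
y = 13939 (y = 22632 - 8693 = 13939)
√(33*(s(2) - 15/26) + y) = √(33*(6*(-81 - 7*2)/(9 + 2) - 15/26) + 13939) = √(33*(6*(-81 - 14)/11 - 15*1/26) + 13939) = √(33*(6*(1/11)*(-95) - 15/26) + 13939) = √(33*(-570/11 - 15/26) + 13939) = √(33*(-14985/286) + 13939) = √(-44955/26 + 13939) = √(317459/26) = √8253934/26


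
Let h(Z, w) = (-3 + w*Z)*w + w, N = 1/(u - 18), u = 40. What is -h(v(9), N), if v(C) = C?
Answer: 35/484 ≈ 0.072314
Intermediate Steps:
N = 1/22 (N = 1/(40 - 18) = 1/22 ≈ 0.045455)
h(Z, w) = w + w*(-3 + Z*w) (h(Z, w) = (-3 + Z*w)*w + w = w*(-3 + Z*w) + w = w + w*(-3 + Z*w))
-h(v(9), N) = -(-2 + 9*(1/22))/22 = -(-2 + 9/22)/22 = -(-35)/(22*22) = -1*(-35/484) = 35/484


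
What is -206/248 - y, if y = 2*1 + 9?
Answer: -1467/124 ≈ -11.831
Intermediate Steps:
y = 11 (y = 2 + 9 = 11)
-206/248 - y = -206/248 - 1*11 = -206*1/248 - 11 = -103/124 - 11 = -1467/124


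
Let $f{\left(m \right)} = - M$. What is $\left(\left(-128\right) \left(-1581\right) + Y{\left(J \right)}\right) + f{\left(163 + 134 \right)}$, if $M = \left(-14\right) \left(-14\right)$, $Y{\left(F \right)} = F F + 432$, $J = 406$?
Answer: $367440$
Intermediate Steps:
$Y{\left(F \right)} = 432 + F^{2}$ ($Y{\left(F \right)} = F^{2} + 432 = 432 + F^{2}$)
$M = 196$
$f{\left(m \right)} = -196$ ($f{\left(m \right)} = \left(-1\right) 196 = -196$)
$\left(\left(-128\right) \left(-1581\right) + Y{\left(J \right)}\right) + f{\left(163 + 134 \right)} = \left(\left(-128\right) \left(-1581\right) + \left(432 + 406^{2}\right)\right) - 196 = \left(202368 + \left(432 + 164836\right)\right) - 196 = \left(202368 + 165268\right) - 196 = 367636 - 196 = 367440$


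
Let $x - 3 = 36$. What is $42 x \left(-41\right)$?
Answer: $-67158$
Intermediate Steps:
$x = 39$ ($x = 3 + 36 = 39$)
$42 x \left(-41\right) = 42 \cdot 39 \left(-41\right) = 1638 \left(-41\right) = -67158$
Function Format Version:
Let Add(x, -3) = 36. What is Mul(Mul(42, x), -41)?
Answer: -67158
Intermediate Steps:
x = 39 (x = Add(3, 36) = 39)
Mul(Mul(42, x), -41) = Mul(Mul(42, 39), -41) = Mul(1638, -41) = -67158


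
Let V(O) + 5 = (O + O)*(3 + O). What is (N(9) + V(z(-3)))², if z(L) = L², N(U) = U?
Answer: 48400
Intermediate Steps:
V(O) = -5 + 2*O*(3 + O) (V(O) = -5 + (O + O)*(3 + O) = -5 + (2*O)*(3 + O) = -5 + 2*O*(3 + O))
(N(9) + V(z(-3)))² = (9 + (-5 + 2*((-3)²)² + 6*(-3)²))² = (9 + (-5 + 2*9² + 6*9))² = (9 + (-5 + 2*81 + 54))² = (9 + (-5 + 162 + 54))² = (9 + 211)² = 220² = 48400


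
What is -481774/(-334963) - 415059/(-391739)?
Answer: 327759072803/131218070657 ≈ 2.4978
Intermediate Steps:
-481774/(-334963) - 415059/(-391739) = -481774*(-1/334963) - 415059*(-1/391739) = 481774/334963 + 415059/391739 = 327759072803/131218070657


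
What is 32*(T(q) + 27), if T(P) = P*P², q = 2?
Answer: 1120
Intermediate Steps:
T(P) = P³
32*(T(q) + 27) = 32*(2³ + 27) = 32*(8 + 27) = 32*35 = 1120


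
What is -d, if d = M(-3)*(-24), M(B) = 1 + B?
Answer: -48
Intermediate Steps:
d = 48 (d = (1 - 3)*(-24) = -2*(-24) = 48)
-d = -1*48 = -48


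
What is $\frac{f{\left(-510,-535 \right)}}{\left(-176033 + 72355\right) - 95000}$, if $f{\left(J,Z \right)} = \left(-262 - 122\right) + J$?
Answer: $\frac{149}{33113} \approx 0.0044997$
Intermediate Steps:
$f{\left(J,Z \right)} = -384 + J$
$\frac{f{\left(-510,-535 \right)}}{\left(-176033 + 72355\right) - 95000} = \frac{-384 - 510}{\left(-176033 + 72355\right) - 95000} = - \frac{894}{-103678 - 95000} = - \frac{894}{-198678} = \left(-894\right) \left(- \frac{1}{198678}\right) = \frac{149}{33113}$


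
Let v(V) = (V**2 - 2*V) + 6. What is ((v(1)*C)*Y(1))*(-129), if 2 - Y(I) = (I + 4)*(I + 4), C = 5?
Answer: 74175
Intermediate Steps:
v(V) = 6 + V**2 - 2*V
Y(I) = 2 - (4 + I)**2 (Y(I) = 2 - (I + 4)*(I + 4) = 2 - (4 + I)*(4 + I) = 2 - (4 + I)**2)
((v(1)*C)*Y(1))*(-129) = (((6 + 1**2 - 2*1)*5)*(2 - (4 + 1)**2))*(-129) = (((6 + 1 - 2)*5)*(2 - 1*5**2))*(-129) = ((5*5)*(2 - 1*25))*(-129) = (25*(2 - 25))*(-129) = (25*(-23))*(-129) = -575*(-129) = 74175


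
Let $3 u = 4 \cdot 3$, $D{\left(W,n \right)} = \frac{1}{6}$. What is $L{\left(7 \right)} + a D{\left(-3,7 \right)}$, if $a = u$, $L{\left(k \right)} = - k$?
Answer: $- \frac{19}{3} \approx -6.3333$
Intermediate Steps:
$D{\left(W,n \right)} = \frac{1}{6}$
$u = 4$ ($u = \frac{4 \cdot 3}{3} = \frac{1}{3} \cdot 12 = 4$)
$a = 4$
$L{\left(7 \right)} + a D{\left(-3,7 \right)} = \left(-1\right) 7 + 4 \cdot \frac{1}{6} = -7 + \frac{2}{3} = - \frac{19}{3}$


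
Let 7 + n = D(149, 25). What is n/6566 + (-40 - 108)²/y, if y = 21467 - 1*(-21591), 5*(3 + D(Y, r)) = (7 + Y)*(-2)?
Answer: 175880331/353398535 ≈ 0.49768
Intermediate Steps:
D(Y, r) = -29/5 - 2*Y/5 (D(Y, r) = -3 + ((7 + Y)*(-2))/5 = -3 + (-14 - 2*Y)/5 = -3 + (-14/5 - 2*Y/5) = -29/5 - 2*Y/5)
n = -362/5 (n = -7 + (-29/5 - ⅖*149) = -7 + (-29/5 - 298/5) = -7 - 327/5 = -362/5 ≈ -72.400)
y = 43058 (y = 21467 + 21591 = 43058)
n/6566 + (-40 - 108)²/y = -362/5/6566 + (-40 - 108)²/43058 = -362/5*1/6566 + (-148)²*(1/43058) = -181/16415 + 21904*(1/43058) = -181/16415 + 10952/21529 = 175880331/353398535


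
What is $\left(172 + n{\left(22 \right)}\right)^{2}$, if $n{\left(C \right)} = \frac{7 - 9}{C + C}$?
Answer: $\frac{14311089}{484} \approx 29568.0$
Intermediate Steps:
$n{\left(C \right)} = - \frac{1}{C}$ ($n{\left(C \right)} = - \frac{2}{2 C} = - 2 \frac{1}{2 C} = - \frac{1}{C}$)
$\left(172 + n{\left(22 \right)}\right)^{2} = \left(172 - \frac{1}{22}\right)^{2} = \left(\frac{3783}{22}\right)^{2} = \frac{14311089}{484}$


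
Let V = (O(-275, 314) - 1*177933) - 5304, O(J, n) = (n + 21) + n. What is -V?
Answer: 182588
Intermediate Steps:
O(J, n) = 21 + 2*n (O(J, n) = (21 + n) + n = 21 + 2*n)
V = -182588 (V = ((21 + 2*314) - 1*177933) - 5304 = ((21 + 628) - 177933) - 5304 = (649 - 177933) - 5304 = -177284 - 5304 = -182588)
-V = -1*(-182588) = 182588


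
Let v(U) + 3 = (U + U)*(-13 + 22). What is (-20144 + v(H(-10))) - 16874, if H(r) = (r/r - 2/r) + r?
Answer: -185897/5 ≈ -37179.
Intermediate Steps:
H(r) = 1 + r - 2/r (H(r) = (1 - 2/r) + r = 1 + r - 2/r)
v(U) = -3 + 18*U (v(U) = -3 + (U + U)*(-13 + 22) = -3 + (2*U)*9 = -3 + 18*U)
(-20144 + v(H(-10))) - 16874 = (-20144 + (-3 + 18*(1 - 10 - 2/(-10)))) - 16874 = (-20144 + (-3 + 18*(1 - 10 - 2*(-⅒)))) - 16874 = (-20144 + (-3 + 18*(1 - 10 + ⅕))) - 16874 = (-20144 + (-3 + 18*(-44/5))) - 16874 = (-20144 + (-3 - 792/5)) - 16874 = (-20144 - 807/5) - 16874 = -101527/5 - 16874 = -185897/5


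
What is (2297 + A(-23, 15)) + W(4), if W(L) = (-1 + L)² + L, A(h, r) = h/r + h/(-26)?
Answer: 900647/390 ≈ 2309.4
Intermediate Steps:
A(h, r) = -h/26 + h/r (A(h, r) = h/r + h*(-1/26) = h/r - h/26 = -h/26 + h/r)
W(L) = L + (-1 + L)²
(2297 + A(-23, 15)) + W(4) = (2297 + (-1/26*(-23) - 23/15)) + (4 + (-1 + 4)²) = (2297 + (23/26 - 23*1/15)) + (4 + 3²) = (2297 + (23/26 - 23/15)) + (4 + 9) = (2297 - 253/390) + 13 = 895577/390 + 13 = 900647/390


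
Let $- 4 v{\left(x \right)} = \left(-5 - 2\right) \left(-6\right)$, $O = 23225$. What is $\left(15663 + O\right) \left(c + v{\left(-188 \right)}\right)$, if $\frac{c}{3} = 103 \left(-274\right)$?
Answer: $-3292899732$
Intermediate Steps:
$v{\left(x \right)} = - \frac{21}{2}$ ($v{\left(x \right)} = - \frac{\left(-5 - 2\right) \left(-6\right)}{4} = - \frac{\left(-7\right) \left(-6\right)}{4} = \left(- \frac{1}{4}\right) 42 = - \frac{21}{2}$)
$c = -84666$ ($c = 3 \cdot 103 \left(-274\right) = 3 \left(-28222\right) = -84666$)
$\left(15663 + O\right) \left(c + v{\left(-188 \right)}\right) = \left(15663 + 23225\right) \left(-84666 - \frac{21}{2}\right) = 38888 \left(- \frac{169353}{2}\right) = -3292899732$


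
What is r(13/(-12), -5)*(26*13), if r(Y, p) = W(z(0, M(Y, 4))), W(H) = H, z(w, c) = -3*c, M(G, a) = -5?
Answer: 5070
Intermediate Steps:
r(Y, p) = 15 (r(Y, p) = -3*(-5) = 15)
r(13/(-12), -5)*(26*13) = 15*(26*13) = 15*338 = 5070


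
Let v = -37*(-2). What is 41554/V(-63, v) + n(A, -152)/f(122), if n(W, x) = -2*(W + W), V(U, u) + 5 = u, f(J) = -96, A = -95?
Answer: 330247/552 ≈ 598.27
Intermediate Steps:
v = 74
V(U, u) = -5 + u
n(W, x) = -4*W
41554/V(-63, v) + n(A, -152)/f(122) = 41554/(-5 + 74) - 4*(-95)/(-96) = 41554/69 + 380*(-1/96) = 41554*(1/69) - 95/24 = 41554/69 - 95/24 = 330247/552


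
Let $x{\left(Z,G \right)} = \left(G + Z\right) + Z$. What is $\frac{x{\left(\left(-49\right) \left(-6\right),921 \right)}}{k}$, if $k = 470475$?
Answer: $\frac{503}{156825} \approx 0.0032074$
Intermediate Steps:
$x{\left(Z,G \right)} = G + 2 Z$
$\frac{x{\left(\left(-49\right) \left(-6\right),921 \right)}}{k} = \frac{921 + 2 \left(\left(-49\right) \left(-6\right)\right)}{470475} = \left(921 + 2 \cdot 294\right) \frac{1}{470475} = \left(921 + 588\right) \frac{1}{470475} = 1509 \cdot \frac{1}{470475} = \frac{503}{156825}$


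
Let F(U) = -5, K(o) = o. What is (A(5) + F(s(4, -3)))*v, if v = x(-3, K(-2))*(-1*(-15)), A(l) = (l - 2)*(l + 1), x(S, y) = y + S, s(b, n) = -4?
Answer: -975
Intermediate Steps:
x(S, y) = S + y
A(l) = (1 + l)*(-2 + l) (A(l) = (-2 + l)*(1 + l) = (1 + l)*(-2 + l))
v = -75 (v = (-3 - 2)*(-1*(-15)) = -5*15 = -75)
(A(5) + F(s(4, -3)))*v = ((-2 + 5² - 1*5) - 5)*(-75) = ((-2 + 25 - 5) - 5)*(-75) = (18 - 5)*(-75) = 13*(-75) = -975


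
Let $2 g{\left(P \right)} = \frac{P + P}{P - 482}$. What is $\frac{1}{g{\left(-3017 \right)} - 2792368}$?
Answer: $- \frac{3499}{9770492615} \approx -3.5812 \cdot 10^{-7}$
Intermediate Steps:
$g{\left(P \right)} = \frac{P}{-482 + P}$ ($g{\left(P \right)} = \frac{\left(P + P\right) \frac{1}{P - 482}}{2} = \frac{2 P \frac{1}{-482 + P}}{2} = \frac{P}{-482 + P}$)
$\frac{1}{g{\left(-3017 \right)} - 2792368} = \frac{1}{- \frac{3017}{-482 - 3017} - 2792368} = \frac{1}{- \frac{3017}{-3499} - 2792368} = \frac{1}{\left(-3017\right) \left(- \frac{1}{3499}\right) - 2792368} = \frac{1}{\frac{3017}{3499} - 2792368} = \frac{1}{- \frac{9770492615}{3499}} = - \frac{3499}{9770492615}$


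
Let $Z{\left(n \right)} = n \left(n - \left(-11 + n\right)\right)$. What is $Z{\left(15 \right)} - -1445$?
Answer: $1610$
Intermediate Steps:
$Z{\left(n \right)} = 11 n$ ($Z{\left(n \right)} = n 11 = 11 n$)
$Z{\left(15 \right)} - -1445 = 11 \cdot 15 - -1445 = 165 + 1445 = 1610$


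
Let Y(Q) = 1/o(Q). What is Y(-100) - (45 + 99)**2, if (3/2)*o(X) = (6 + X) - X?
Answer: -82943/4 ≈ -20736.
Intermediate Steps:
o(X) = 4 (o(X) = 2*((6 + X) - X)/3 = (2/3)*6 = 4)
Y(Q) = 1/4
Y(-100) - (45 + 99)**2 = 1/4 - (45 + 99)**2 = 1/4 - 1*144**2 = 1/4 - 1*20736 = 1/4 - 20736 = -82943/4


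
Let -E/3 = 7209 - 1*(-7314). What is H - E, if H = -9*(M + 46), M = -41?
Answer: 43524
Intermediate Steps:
H = -45 (H = -9*(-41 + 46) = -9*5 = -45)
E = -43569 (E = -3*(7209 - 1*(-7314)) = -3*(7209 + 7314) = -3*14523 = -43569)
H - E = -45 - 1*(-43569) = -45 + 43569 = 43524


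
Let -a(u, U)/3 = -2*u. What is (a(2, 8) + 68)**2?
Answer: 6400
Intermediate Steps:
a(u, U) = 6*u (a(u, U) = -(-6)*u = 6*u)
(a(2, 8) + 68)**2 = (6*2 + 68)**2 = (12 + 68)**2 = 80**2 = 6400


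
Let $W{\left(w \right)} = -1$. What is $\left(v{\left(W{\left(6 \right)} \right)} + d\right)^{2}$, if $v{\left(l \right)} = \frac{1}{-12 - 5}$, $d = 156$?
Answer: $\frac{7027801}{289} \approx 24318.0$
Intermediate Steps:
$v{\left(l \right)} = - \frac{1}{17}$ ($v{\left(l \right)} = \frac{1}{-17} = - \frac{1}{17}$)
$\left(v{\left(W{\left(6 \right)} \right)} + d\right)^{2} = \left(- \frac{1}{17} + 156\right)^{2} = \left(\frac{2651}{17}\right)^{2} = \frac{7027801}{289}$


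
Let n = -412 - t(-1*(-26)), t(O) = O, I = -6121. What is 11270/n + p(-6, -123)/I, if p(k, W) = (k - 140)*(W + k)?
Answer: -38616481/1340499 ≈ -28.808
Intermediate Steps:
p(k, W) = (-140 + k)*(W + k)
n = -438 (n = -412 - (-1)*(-26) = -412 - 1*26 = -412 - 26 = -438)
11270/n + p(-6, -123)/I = 11270/(-438) + ((-6)² - 140*(-123) - 140*(-6) - 123*(-6))/(-6121) = 11270*(-1/438) + (36 + 17220 + 840 + 738)*(-1/6121) = -5635/219 + 18834*(-1/6121) = -5635/219 - 18834/6121 = -38616481/1340499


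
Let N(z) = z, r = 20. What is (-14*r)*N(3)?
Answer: -840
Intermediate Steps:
(-14*r)*N(3) = -14*20*3 = -280*3 = -840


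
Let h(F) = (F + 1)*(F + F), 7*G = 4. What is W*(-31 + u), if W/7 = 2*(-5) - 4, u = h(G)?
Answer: 2862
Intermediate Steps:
G = 4/7 (G = (⅐)*4 = 4/7 ≈ 0.57143)
h(F) = 2*F*(1 + F) (h(F) = (1 + F)*(2*F) = 2*F*(1 + F))
u = 88/49 (u = 2*(4/7)*(1 + 4/7) = 2*(4/7)*(11/7) = 88/49 ≈ 1.7959)
W = -98 (W = 7*(2*(-5) - 4) = 7*(-10 - 4) = 7*(-14) = -98)
W*(-31 + u) = -98*(-31 + 88/49) = -98*(-1431/49) = 2862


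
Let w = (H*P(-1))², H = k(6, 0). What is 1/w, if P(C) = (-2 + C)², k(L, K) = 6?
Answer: 1/2916 ≈ 0.00034294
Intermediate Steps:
H = 6
w = 2916 (w = (6*(-2 - 1)²)² = (6*(-3)²)² = (6*9)² = 54² = 2916)
1/w = 1/2916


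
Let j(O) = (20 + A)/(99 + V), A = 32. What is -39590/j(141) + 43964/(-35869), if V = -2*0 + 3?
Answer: -36211941137/466297 ≈ -77659.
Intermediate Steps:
V = 3 (V = 0 + 3 = 3)
j(O) = 26/51 (j(O) = (20 + 32)/(99 + 3) = 52/102 = 52*(1/102) = 26/51)
-39590/j(141) + 43964/(-35869) = -39590/26/51 + 43964/(-35869) = -39590*51/26 + 43964*(-1/35869) = -1009545/13 - 43964/35869 = -36211941137/466297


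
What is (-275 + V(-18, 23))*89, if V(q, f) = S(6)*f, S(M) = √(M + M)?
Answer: -24475 + 4094*√3 ≈ -17384.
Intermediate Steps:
S(M) = √2*√M (S(M) = √(2*M) = √2*√M)
V(q, f) = 2*f*√3 (V(q, f) = (√2*√6)*f = (2*√3)*f = 2*f*√3)
(-275 + V(-18, 23))*89 = (-275 + 2*23*√3)*89 = (-275 + 46*√3)*89 = -24475 + 4094*√3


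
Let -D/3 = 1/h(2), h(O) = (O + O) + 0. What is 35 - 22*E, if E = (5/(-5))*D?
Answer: 37/2 ≈ 18.500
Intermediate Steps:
h(O) = 2*O (h(O) = 2*O + 0 = 2*O)
D = -¾ (D = -3/(2*2) = -3/4 = -3*¼ = -¾ ≈ -0.75000)
E = ¾ (E = (5/(-5))*(-¾) = (5*(-⅕))*(-¾) = -1*(-¾) = ¾ ≈ 0.75000)
35 - 22*E = 35 - 22*¾ = 35 - 33/2 = 37/2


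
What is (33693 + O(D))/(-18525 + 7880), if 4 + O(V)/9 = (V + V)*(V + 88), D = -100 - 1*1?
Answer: -57291/10645 ≈ -5.3820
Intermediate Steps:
D = -101 (D = -100 - 1 = -101)
O(V) = -36 + 18*V*(88 + V) (O(V) = -36 + 9*((V + V)*(V + 88)) = -36 + 9*((2*V)*(88 + V)) = -36 + 9*(2*V*(88 + V)) = -36 + 18*V*(88 + V))
(33693 + O(D))/(-18525 + 7880) = (33693 + (-36 + 18*(-101)**2 + 1584*(-101)))/(-18525 + 7880) = (33693 + (-36 + 18*10201 - 159984))/(-10645) = (33693 + (-36 + 183618 - 159984))*(-1/10645) = (33693 + 23598)*(-1/10645) = 57291*(-1/10645) = -57291/10645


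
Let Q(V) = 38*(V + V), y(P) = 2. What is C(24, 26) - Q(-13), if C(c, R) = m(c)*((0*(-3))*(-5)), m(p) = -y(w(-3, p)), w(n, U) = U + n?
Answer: 988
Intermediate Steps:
m(p) = -2 (m(p) = -1*2 = -2)
Q(V) = 76*V (Q(V) = 38*(2*V) = 76*V)
C(c, R) = 0 (C(c, R) = -2*0*(-3)*(-5) = -0*(-5) = -2*0 = 0)
C(24, 26) - Q(-13) = 0 - 76*(-13) = 0 - 1*(-988) = 0 + 988 = 988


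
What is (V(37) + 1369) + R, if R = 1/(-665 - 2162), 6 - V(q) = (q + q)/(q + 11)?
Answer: 93186377/67848 ≈ 1373.5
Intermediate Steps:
V(q) = 6 - 2*q/(11 + q) (V(q) = 6 - (q + q)/(q + 11) = 6 - 2*q/(11 + q))
R = -1/2827 (R = 1/(-2827) = -1/2827 ≈ -0.00035373)
(V(37) + 1369) + R = (2*(33 + 2*37)/(11 + 37) + 1369) - 1/2827 = (2*(33 + 74)/48 + 1369) - 1/2827 = (2*(1/48)*107 + 1369) - 1/2827 = (107/24 + 1369) - 1/2827 = 32963/24 - 1/2827 = 93186377/67848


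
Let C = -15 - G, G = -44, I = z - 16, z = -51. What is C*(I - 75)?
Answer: -4118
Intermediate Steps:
I = -67 (I = -51 - 16 = -67)
C = 29 (C = -15 - 1*(-44) = -15 + 44 = 29)
C*(I - 75) = 29*(-67 - 75) = 29*(-142) = -4118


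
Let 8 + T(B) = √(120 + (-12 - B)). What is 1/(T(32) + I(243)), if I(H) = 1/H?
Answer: 472149/712475 + 118098*√19/712475 ≈ 1.3852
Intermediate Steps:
T(B) = -8 + √(108 - B) (T(B) = -8 + √(120 + (-12 - B)) = -8 + √(108 - B))
1/(T(32) + I(243)) = 1/((-8 + √(108 - 1*32)) + 1/243) = 1/((-8 + √(108 - 32)) + 1/243) = 1/((-8 + √76) + 1/243) = 1/((-8 + 2*√19) + 1/243) = 1/(-1943/243 + 2*√19)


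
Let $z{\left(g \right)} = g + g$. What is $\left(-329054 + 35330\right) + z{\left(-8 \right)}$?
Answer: $-293740$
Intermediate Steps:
$z{\left(g \right)} = 2 g$
$\left(-329054 + 35330\right) + z{\left(-8 \right)} = \left(-329054 + 35330\right) + 2 \left(-8\right) = -293724 - 16 = -293740$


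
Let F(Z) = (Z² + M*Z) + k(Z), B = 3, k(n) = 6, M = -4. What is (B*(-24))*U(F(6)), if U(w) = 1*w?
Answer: -1296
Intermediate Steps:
F(Z) = 6 + Z² - 4*Z (F(Z) = (Z² - 4*Z) + 6 = 6 + Z² - 4*Z)
U(w) = w
(B*(-24))*U(F(6)) = (3*(-24))*(6 + 6² - 4*6) = -72*(6 + 36 - 24) = -72*18 = -1296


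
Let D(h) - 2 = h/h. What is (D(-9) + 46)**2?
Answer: 2401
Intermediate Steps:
D(h) = 3 (D(h) = 2 + h/h = 2 + 1 = 3)
(D(-9) + 46)**2 = (3 + 46)**2 = 49**2 = 2401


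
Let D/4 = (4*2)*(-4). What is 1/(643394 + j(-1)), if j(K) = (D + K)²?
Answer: 1/660035 ≈ 1.5151e-6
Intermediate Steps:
D = -128 (D = 4*((4*2)*(-4)) = 4*(8*(-4)) = 4*(-32) = -128)
j(K) = (-128 + K)²
1/(643394 + j(-1)) = 1/(643394 + (-128 - 1)²) = 1/(643394 + (-129)²) = 1/(643394 + 16641) = 1/660035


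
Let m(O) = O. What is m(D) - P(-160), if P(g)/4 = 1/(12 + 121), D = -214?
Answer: -28466/133 ≈ -214.03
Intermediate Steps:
P(g) = 4/133 (P(g) = 4/(12 + 121) = 4/133)
m(D) - P(-160) = -214 - 1*4/133 = -214 - 4/133 = -28466/133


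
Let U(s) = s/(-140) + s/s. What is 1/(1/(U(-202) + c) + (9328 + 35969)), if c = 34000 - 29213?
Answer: 335261/15186317587 ≈ 2.2077e-5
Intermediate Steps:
U(s) = 1 - s/140 (U(s) = s*(-1/140) + 1 = -s/140 + 1 = 1 - s/140)
c = 4787
1/(1/(U(-202) + c) + (9328 + 35969)) = 1/(1/((1 - 1/140*(-202)) + 4787) + (9328 + 35969)) = 1/(1/((1 + 101/70) + 4787) + 45297) = 1/(1/(171/70 + 4787) + 45297) = 1/(1/(335261/70) + 45297) = 1/(70/335261 + 45297) = 1/(15186317587/335261) = 335261/15186317587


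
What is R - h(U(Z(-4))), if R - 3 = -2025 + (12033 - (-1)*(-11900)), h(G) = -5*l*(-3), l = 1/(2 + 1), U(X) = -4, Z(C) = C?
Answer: -1894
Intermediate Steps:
l = ⅓ (l = 1/3 = ⅓ ≈ 0.33333)
h(G) = 5 (h(G) = -5*⅓*(-3) = -5/3*(-3) = 5)
R = -1889 (R = 3 + (-2025 + (12033 - (-1)*(-11900))) = 3 + (-2025 + (12033 - 1*11900)) = 3 + (-2025 + (12033 - 11900)) = 3 + (-2025 + 133) = 3 - 1892 = -1889)
R - h(U(Z(-4))) = -1889 - 1*5 = -1889 - 5 = -1894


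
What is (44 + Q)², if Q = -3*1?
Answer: 1681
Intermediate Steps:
Q = -3
(44 + Q)² = (44 - 3)² = 41² = 1681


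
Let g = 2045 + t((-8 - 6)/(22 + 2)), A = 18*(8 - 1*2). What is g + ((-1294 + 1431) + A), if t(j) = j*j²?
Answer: 3956777/1728 ≈ 2289.8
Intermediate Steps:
A = 108 (A = 18*(8 - 2) = 18*6 = 108)
t(j) = j³
g = 3533417/1728 (g = 2045 + ((-8 - 6)/(22 + 2))³ = 2045 + (-14/24)³ = 2045 + (-14*1/24)³ = 2045 + (-7/12)³ = 2045 - 343/1728 = 3533417/1728 ≈ 2044.8)
g + ((-1294 + 1431) + A) = 3533417/1728 + ((-1294 + 1431) + 108) = 3533417/1728 + (137 + 108) = 3533417/1728 + 245 = 3956777/1728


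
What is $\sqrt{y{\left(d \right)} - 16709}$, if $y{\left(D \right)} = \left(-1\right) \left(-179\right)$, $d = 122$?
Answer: $i \sqrt{16530} \approx 128.57 i$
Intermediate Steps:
$y{\left(D \right)} = 179$
$\sqrt{y{\left(d \right)} - 16709} = \sqrt{179 - 16709} = \sqrt{-16530} = i \sqrt{16530}$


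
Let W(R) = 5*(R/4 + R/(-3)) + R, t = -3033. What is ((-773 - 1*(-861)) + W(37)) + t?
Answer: -35081/12 ≈ -2923.4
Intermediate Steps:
W(R) = 7*R/12 (W(R) = 5*(R*(¼) + R*(-⅓)) + R = 5*(R/4 - R/3) + R = 5*(-R/12) + R = -5*R/12 + R = 7*R/12)
((-773 - 1*(-861)) + W(37)) + t = ((-773 - 1*(-861)) + (7/12)*37) - 3033 = ((-773 + 861) + 259/12) - 3033 = (88 + 259/12) - 3033 = 1315/12 - 3033 = -35081/12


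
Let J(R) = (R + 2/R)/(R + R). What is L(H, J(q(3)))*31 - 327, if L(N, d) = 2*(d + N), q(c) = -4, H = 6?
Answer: 639/8 ≈ 79.875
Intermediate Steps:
J(R) = (R + 2/R)/(2*R) (J(R) = (R + 2/R)/((2*R)) = (R + 2/R)*(1/(2*R)) = (R + 2/R)/(2*R))
L(N, d) = 2*N + 2*d (L(N, d) = 2*(N + d) = 2*N + 2*d)
L(H, J(q(3)))*31 - 327 = (2*6 + 2*(½ + (-4)⁻²))*31 - 327 = (12 + 2*(½ + 1/16))*31 - 327 = (12 + 2*(9/16))*31 - 327 = (12 + 9/8)*31 - 327 = (105/8)*31 - 327 = 3255/8 - 327 = 639/8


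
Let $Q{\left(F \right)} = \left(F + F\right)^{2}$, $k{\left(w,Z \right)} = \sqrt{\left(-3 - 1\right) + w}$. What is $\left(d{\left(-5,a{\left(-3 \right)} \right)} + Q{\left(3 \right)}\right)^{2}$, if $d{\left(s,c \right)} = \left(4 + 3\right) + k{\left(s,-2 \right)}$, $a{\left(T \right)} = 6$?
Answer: $1840 + 258 i \approx 1840.0 + 258.0 i$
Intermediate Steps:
$k{\left(w,Z \right)} = \sqrt{-4 + w}$
$d{\left(s,c \right)} = 7 + \sqrt{-4 + s}$ ($d{\left(s,c \right)} = \left(4 + 3\right) + \sqrt{-4 + s} = 7 + \sqrt{-4 + s}$)
$Q{\left(F \right)} = 4 F^{2}$ ($Q{\left(F \right)} = \left(2 F\right)^{2} = 4 F^{2}$)
$\left(d{\left(-5,a{\left(-3 \right)} \right)} + Q{\left(3 \right)}\right)^{2} = \left(\left(7 + \sqrt{-4 - 5}\right) + 4 \cdot 3^{2}\right)^{2} = \left(\left(7 + \sqrt{-9}\right) + 4 \cdot 9\right)^{2} = \left(\left(7 + 3 i\right) + 36\right)^{2} = \left(43 + 3 i\right)^{2}$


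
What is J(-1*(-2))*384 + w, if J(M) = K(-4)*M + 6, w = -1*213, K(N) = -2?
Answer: 555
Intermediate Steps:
w = -213
J(M) = 6 - 2*M (J(M) = -2*M + 6 = 6 - 2*M)
J(-1*(-2))*384 + w = (6 - (-2)*(-2))*384 - 213 = (6 - 2*2)*384 - 213 = (6 - 4)*384 - 213 = 2*384 - 213 = 768 - 213 = 555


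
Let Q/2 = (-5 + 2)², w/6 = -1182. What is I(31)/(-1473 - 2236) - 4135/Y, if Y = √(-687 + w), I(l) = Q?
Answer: -18/3709 + 4135*I*√7779/7779 ≈ -0.0048531 + 46.883*I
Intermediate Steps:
w = -7092 (w = 6*(-1182) = -7092)
Q = 18 (Q = 2*(-5 + 2)² = 2*(-3)² = 2*9 = 18)
I(l) = 18
Y = I*√7779 (Y = √(-687 - 7092) = √(-7779) = I*√7779 ≈ 88.199*I)
I(31)/(-1473 - 2236) - 4135/Y = 18/(-1473 - 2236) - 4135*(-I*√7779/7779) = 18/(-3709) - (-4135)*I*√7779/7779 = 18*(-1/3709) + 4135*I*√7779/7779 = -18/3709 + 4135*I*√7779/7779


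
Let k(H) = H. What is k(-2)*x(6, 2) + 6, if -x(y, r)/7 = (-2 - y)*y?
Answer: -666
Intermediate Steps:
x(y, r) = -7*y*(-2 - y) (x(y, r) = -7*(-2 - y)*y = -7*y*(-2 - y))
k(-2)*x(6, 2) + 6 = -14*6*(2 + 6) + 6 = -14*6*8 + 6 = -2*336 + 6 = -672 + 6 = -666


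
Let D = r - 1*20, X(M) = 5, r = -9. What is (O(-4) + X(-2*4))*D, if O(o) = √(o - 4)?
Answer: -145 - 58*I*√2 ≈ -145.0 - 82.024*I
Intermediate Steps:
O(o) = √(-4 + o)
D = -29 (D = -9 - 1*20 = -9 - 20 = -29)
(O(-4) + X(-2*4))*D = (√(-4 - 4) + 5)*(-29) = (√(-8) + 5)*(-29) = (2*I*√2 + 5)*(-29) = (5 + 2*I*√2)*(-29) = -145 - 58*I*√2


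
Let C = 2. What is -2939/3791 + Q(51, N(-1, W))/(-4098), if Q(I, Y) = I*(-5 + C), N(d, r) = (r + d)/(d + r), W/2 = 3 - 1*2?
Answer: -3821333/5178506 ≈ -0.73792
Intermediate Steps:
W = 2 (W = 2*(3 - 1*2) = 2*(3 - 2) = 2*1 = 2)
N(d, r) = 1 (N(d, r) = (d + r)/(d + r) = 1)
Q(I, Y) = -3*I (Q(I, Y) = I*(-5 + 2) = I*(-3) = -3*I)
-2939/3791 + Q(51, N(-1, W))/(-4098) = -2939/3791 - 3*51/(-4098) = -2939*1/3791 - 153*(-1/4098) = -2939/3791 + 51/1366 = -3821333/5178506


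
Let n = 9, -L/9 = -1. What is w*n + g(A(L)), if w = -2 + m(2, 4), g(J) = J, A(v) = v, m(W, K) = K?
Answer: 27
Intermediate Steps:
L = 9 (L = -9*(-1) = 9)
w = 2 (w = -2 + 4 = 2)
w*n + g(A(L)) = 2*9 + 9 = 18 + 9 = 27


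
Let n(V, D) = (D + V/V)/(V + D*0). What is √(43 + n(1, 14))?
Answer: √58 ≈ 7.6158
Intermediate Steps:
n(V, D) = (1 + D)/V (n(V, D) = (D + 1)/(V + 0) = (1 + D)/V)
√(43 + n(1, 14)) = √(43 + (1 + 14)/1) = √(43 + 1*15) = √(43 + 15) = √58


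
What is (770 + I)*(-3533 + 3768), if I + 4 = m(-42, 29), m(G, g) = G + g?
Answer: 176955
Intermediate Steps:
I = -17 (I = -4 + (-42 + 29) = -4 - 13 = -17)
(770 + I)*(-3533 + 3768) = (770 - 17)*(-3533 + 3768) = 753*235 = 176955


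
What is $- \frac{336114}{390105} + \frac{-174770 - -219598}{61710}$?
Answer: $- \frac{7231040}{53496399} \approx -0.13517$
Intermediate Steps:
$- \frac{336114}{390105} + \frac{-174770 - -219598}{61710} = \left(-336114\right) \frac{1}{390105} + \left(-174770 + 219598\right) \frac{1}{61710} = - \frac{37346}{43345} + 44828 \cdot \frac{1}{61710} = - \frac{37346}{43345} + \frac{22414}{30855} = - \frac{7231040}{53496399}$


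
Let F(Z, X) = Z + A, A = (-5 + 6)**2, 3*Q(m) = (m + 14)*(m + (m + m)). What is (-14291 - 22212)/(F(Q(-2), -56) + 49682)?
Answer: -36503/49659 ≈ -0.73507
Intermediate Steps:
Q(m) = m*(14 + m) (Q(m) = ((m + 14)*(m + (m + m)))/3 = ((14 + m)*(m + 2*m))/3 = ((14 + m)*(3*m))/3 = (3*m*(14 + m))/3 = m*(14 + m))
A = 1 (A = 1**2 = 1)
F(Z, X) = 1 + Z (F(Z, X) = Z + 1 = 1 + Z)
(-14291 - 22212)/(F(Q(-2), -56) + 49682) = (-14291 - 22212)/((1 - 2*(14 - 2)) + 49682) = -36503/((1 - 2*12) + 49682) = -36503/((1 - 24) + 49682) = -36503/(-23 + 49682) = -36503/49659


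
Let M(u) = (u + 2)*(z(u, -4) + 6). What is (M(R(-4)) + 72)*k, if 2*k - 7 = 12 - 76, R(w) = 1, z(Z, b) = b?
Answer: -2223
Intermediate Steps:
k = -57/2 (k = 7/2 + (12 - 76)/2 = 7/2 + (1/2)*(-64) = 7/2 - 32 = -57/2 ≈ -28.500)
M(u) = 4 + 2*u (M(u) = (u + 2)*(-4 + 6) = (2 + u)*2 = 4 + 2*u)
(M(R(-4)) + 72)*k = ((4 + 2*1) + 72)*(-57/2) = ((4 + 2) + 72)*(-57/2) = (6 + 72)*(-57/2) = 78*(-57/2) = -2223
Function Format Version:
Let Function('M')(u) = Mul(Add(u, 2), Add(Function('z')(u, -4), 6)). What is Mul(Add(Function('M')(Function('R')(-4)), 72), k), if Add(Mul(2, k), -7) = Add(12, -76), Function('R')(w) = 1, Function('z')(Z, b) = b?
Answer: -2223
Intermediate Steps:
k = Rational(-57, 2) (k = Add(Rational(7, 2), Mul(Rational(1, 2), Add(12, -76))) = Add(Rational(7, 2), Mul(Rational(1, 2), -64)) = Add(Rational(7, 2), -32) = Rational(-57, 2) ≈ -28.500)
Function('M')(u) = Add(4, Mul(2, u)) (Function('M')(u) = Mul(Add(u, 2), Add(-4, 6)) = Mul(Add(2, u), 2) = Add(4, Mul(2, u)))
Mul(Add(Function('M')(Function('R')(-4)), 72), k) = Mul(Add(Add(4, Mul(2, 1)), 72), Rational(-57, 2)) = Mul(Add(Add(4, 2), 72), Rational(-57, 2)) = Mul(Add(6, 72), Rational(-57, 2)) = Mul(78, Rational(-57, 2)) = -2223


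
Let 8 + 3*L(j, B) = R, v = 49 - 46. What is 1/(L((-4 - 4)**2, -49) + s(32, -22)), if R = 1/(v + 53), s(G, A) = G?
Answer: 56/1643 ≈ 0.034084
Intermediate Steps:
v = 3
R = 1/56 (R = 1/(3 + 53) = 1/56 ≈ 0.017857)
L(j, B) = -149/56 (L(j, B) = -8/3 + (1/3)*(1/56) = -8/3 + 1/168 = -149/56)
1/(L((-4 - 4)**2, -49) + s(32, -22)) = 1/(-149/56 + 32) = 1/(1643/56) = 56/1643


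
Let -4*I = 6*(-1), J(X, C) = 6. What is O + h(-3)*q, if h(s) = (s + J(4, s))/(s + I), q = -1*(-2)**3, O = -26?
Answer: -42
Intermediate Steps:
I = 3/2 (I = -3*(-1)/2 = -1/4*(-6) = 3/2 ≈ 1.5000)
q = 8 (q = -1*(-8) = 8)
h(s) = (6 + s)/(3/2 + s) (h(s) = (s + 6)/(s + 3/2) = (6 + s)/(3/2 + s))
O + h(-3)*q = -26 + (2*(6 - 3)/(3 + 2*(-3)))*8 = -26 + (2*3/(3 - 6))*8 = -26 + (2*3/(-3))*8 = -26 + (2*(-1/3)*3)*8 = -26 - 2*8 = -26 - 16 = -42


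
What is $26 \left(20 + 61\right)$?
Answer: $2106$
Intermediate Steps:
$26 \left(20 + 61\right) = 26 \cdot 81 = 2106$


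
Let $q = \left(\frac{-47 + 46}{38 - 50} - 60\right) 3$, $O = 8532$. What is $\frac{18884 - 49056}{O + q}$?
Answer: $- \frac{120688}{33409} \approx -3.6124$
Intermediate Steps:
$q = - \frac{719}{4}$ ($q = \left(- \frac{1}{-12} - 60\right) 3 = \left(\left(-1\right) \left(- \frac{1}{12}\right) - 60\right) 3 = \left(\frac{1}{12} - 60\right) 3 = \left(- \frac{719}{12}\right) 3 = - \frac{719}{4} \approx -179.75$)
$\frac{18884 - 49056}{O + q} = \frac{18884 - 49056}{8532 - \frac{719}{4}} = - \frac{30172}{\frac{33409}{4}} = \left(-30172\right) \frac{4}{33409} = - \frac{120688}{33409}$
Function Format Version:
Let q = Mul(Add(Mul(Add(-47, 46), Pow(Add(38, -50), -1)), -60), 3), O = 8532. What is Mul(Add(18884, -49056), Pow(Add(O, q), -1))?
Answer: Rational(-120688, 33409) ≈ -3.6124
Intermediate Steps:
q = Rational(-719, 4) (q = Mul(Add(Mul(-1, Pow(-12, -1)), -60), 3) = Mul(Add(Mul(-1, Rational(-1, 12)), -60), 3) = Mul(Add(Rational(1, 12), -60), 3) = Mul(Rational(-719, 12), 3) = Rational(-719, 4) ≈ -179.75)
Mul(Add(18884, -49056), Pow(Add(O, q), -1)) = Mul(Add(18884, -49056), Pow(Add(8532, Rational(-719, 4)), -1)) = Mul(-30172, Pow(Rational(33409, 4), -1)) = Mul(-30172, Rational(4, 33409)) = Rational(-120688, 33409)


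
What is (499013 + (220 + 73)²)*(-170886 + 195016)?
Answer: 14112720060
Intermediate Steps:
(499013 + (220 + 73)²)*(-170886 + 195016) = (499013 + 293²)*24130 = (499013 + 85849)*24130 = 584862*24130 = 14112720060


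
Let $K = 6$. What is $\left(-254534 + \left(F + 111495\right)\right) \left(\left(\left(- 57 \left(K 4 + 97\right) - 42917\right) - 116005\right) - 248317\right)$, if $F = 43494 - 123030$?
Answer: $92176320200$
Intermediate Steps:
$F = -79536$ ($F = 43494 - 123030 = -79536$)
$\left(-254534 + \left(F + 111495\right)\right) \left(\left(\left(- 57 \left(K 4 + 97\right) - 42917\right) - 116005\right) - 248317\right) = \left(-254534 + \left(-79536 + 111495\right)\right) \left(\left(\left(- 57 \left(6 \cdot 4 + 97\right) - 42917\right) - 116005\right) - 248317\right) = \left(-254534 + 31959\right) \left(\left(\left(- 57 \left(24 + 97\right) - 42917\right) - 116005\right) - 248317\right) = - 222575 \left(\left(\left(\left(-57\right) 121 - 42917\right) - 116005\right) - 248317\right) = - 222575 \left(\left(\left(-6897 - 42917\right) - 116005\right) - 248317\right) = - 222575 \left(\left(-49814 - 116005\right) - 248317\right) = - 222575 \left(-165819 - 248317\right) = \left(-222575\right) \left(-414136\right) = 92176320200$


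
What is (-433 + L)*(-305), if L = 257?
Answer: 53680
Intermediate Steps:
(-433 + L)*(-305) = (-433 + 257)*(-305) = -176*(-305) = 53680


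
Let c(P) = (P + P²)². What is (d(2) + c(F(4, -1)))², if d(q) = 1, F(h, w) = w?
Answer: 1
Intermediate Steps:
(d(2) + c(F(4, -1)))² = (1 + (-1)²*(1 - 1)²)² = (1 + 1*0²)² = (1 + 1*0)² = (1 + 0)² = 1² = 1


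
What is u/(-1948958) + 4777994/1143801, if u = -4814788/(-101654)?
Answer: 21513811027143355/5150207749924503 ≈ 4.1773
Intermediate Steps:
u = 2407394/50827 (u = -4814788*(-1/101654) = 2407394/50827 ≈ 47.365)
u/(-1948958) + 4777994/1143801 = (2407394/50827)/(-1948958) + 4777994/1143801 = (2407394/50827)*(-1/1948958) + 4777994*(1/1143801) = -109427/4502713103 + 4777994/1143801 = 21513811027143355/5150207749924503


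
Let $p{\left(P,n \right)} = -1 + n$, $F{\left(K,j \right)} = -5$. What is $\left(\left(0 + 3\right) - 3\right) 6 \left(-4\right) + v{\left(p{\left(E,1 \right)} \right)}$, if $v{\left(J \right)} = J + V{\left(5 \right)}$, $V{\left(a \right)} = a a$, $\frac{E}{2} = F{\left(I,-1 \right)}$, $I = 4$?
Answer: $25$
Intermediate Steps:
$E = -10$ ($E = 2 \left(-5\right) = -10$)
$V{\left(a \right)} = a^{2}$
$v{\left(J \right)} = 25 + J$ ($v{\left(J \right)} = J + 5^{2} = J + 25 = 25 + J$)
$\left(\left(0 + 3\right) - 3\right) 6 \left(-4\right) + v{\left(p{\left(E,1 \right)} \right)} = \left(\left(0 + 3\right) - 3\right) 6 \left(-4\right) + \left(25 + \left(-1 + 1\right)\right) = \left(3 - 3\right) \left(-24\right) + \left(25 + 0\right) = 0 \left(-24\right) + 25 = 0 + 25 = 25$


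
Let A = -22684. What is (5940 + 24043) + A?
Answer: 7299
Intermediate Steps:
(5940 + 24043) + A = (5940 + 24043) - 22684 = 29983 - 22684 = 7299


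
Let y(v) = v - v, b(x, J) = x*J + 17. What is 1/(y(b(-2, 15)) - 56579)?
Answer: -1/56579 ≈ -1.7674e-5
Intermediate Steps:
b(x, J) = 17 + J*x (b(x, J) = J*x + 17 = 17 + J*x)
y(v) = 0
1/(y(b(-2, 15)) - 56579) = 1/(0 - 56579) = 1/(-56579) = -1/56579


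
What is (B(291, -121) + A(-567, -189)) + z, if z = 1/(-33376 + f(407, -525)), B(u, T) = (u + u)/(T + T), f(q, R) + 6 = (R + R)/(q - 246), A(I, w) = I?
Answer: -52909257311/92920256 ≈ -569.41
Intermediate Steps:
f(q, R) = -6 + 2*R/(-246 + q) (f(q, R) = -6 + (R + R)/(q - 246) = -6 + (2*R)/(-246 + q) = -6 + 2*R/(-246 + q))
B(u, T) = u/T (B(u, T) = (2*u)/((2*T)) = (2*u)*(1/(2*T)) = u/T)
z = -23/767936 (z = 1/(-33376 + 2*(738 - 525 - 3*407)/(-246 + 407)) = 1/(-33376 + 2*(738 - 525 - 1221)/161) = 1/(-33376 + 2*(1/161)*(-1008)) = 1/(-33376 - 288/23) = 1/(-767936/23) = -23/767936 ≈ -2.9950e-5)
(B(291, -121) + A(-567, -189)) + z = (291/(-121) - 567) - 23/767936 = (291*(-1/121) - 567) - 23/767936 = (-291/121 - 567) - 23/767936 = -68898/121 - 23/767936 = -52909257311/92920256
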